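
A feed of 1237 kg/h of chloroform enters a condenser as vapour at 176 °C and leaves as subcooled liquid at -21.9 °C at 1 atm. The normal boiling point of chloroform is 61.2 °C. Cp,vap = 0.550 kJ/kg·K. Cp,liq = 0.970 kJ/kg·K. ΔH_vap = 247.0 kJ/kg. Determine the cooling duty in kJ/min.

vapour 176→61.2 °C: -63.14 kJ/kg
condensation at 61.2 °C: -247 kJ/kg
liquid 61.2→-21.9 °C: -80.607 kJ/kg
Δh = -63.14 + -247 + -80.607 = -390.75 kJ/kg
Q = ṁ·Δh = 1237 kg/h × -390.75 kJ/kg = -483350 kJ/h
|Q| = 134.27 kW = 8055.9 kJ/min

Q_c = 8060 kJ/min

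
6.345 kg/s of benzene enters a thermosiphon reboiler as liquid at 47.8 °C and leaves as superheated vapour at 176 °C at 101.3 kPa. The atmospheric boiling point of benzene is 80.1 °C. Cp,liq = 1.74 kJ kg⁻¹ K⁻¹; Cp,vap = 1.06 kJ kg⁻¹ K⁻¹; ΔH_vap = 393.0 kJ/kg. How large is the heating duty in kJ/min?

liquid 47.8→80.1 °C: 56.202 kJ/kg
vaporisation at 80.1 °C: 393 kJ/kg
vapour 80.1→176 °C: 101.65 kJ/kg
Δh = 56.202 + 393 + 101.65 = 550.86 kJ/kg
Q = ṁ·Δh = 6.345 kg/s × 550.86 kJ/kg = 3495.2 kJ/s
|Q| = 3495.2 kW = 209710 kJ/min

Q = 210000 kJ/min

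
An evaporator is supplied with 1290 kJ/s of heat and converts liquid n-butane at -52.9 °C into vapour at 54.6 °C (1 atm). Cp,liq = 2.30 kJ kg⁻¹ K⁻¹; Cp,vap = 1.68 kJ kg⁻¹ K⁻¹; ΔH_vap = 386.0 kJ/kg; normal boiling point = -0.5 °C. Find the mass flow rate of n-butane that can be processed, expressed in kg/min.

Δh = 2.30×(-0.5−-52.9) + 386.0 + 1.68×(54.6−-0.5) = 599.09 kJ/kg
Q = 1290 kJ/s = 1290 kJ/s = 77400 kJ/min
ṁ = Q/Δh = 77400 / 599.09 = 129.2 kg/min

ṁ = 129 kg/min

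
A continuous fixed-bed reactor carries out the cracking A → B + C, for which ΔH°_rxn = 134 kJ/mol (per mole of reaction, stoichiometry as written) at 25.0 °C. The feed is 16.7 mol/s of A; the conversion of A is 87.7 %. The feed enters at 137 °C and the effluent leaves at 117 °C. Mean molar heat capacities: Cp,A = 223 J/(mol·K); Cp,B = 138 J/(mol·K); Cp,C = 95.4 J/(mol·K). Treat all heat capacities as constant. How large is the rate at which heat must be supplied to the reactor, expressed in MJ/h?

Q_in = 6850 MJ/h

Extent of reaction ξ = 0.877 × 16.7 = 14.646 mol/s
Reaction term: ξ·ΔH°_rxn = 14.646 × 134 = 1962.6 kJ/s
Sensible, feed 137→25 °C: -417.1 kJ/s
Outlet flows (mol/s): A 2.0541, B 14.646, C 14.646
Sensible, products 25→117 °C: 356.63 kJ/s
Q = ΔH = 1902.1 kJ/s = 1902.1 kW
Heat supplied = 6847.5 MJ/h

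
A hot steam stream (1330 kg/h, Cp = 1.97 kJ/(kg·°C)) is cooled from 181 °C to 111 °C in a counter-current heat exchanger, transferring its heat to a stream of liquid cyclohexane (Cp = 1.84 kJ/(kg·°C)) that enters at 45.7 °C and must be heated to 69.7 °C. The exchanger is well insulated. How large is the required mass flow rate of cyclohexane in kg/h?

Heat released by hot stream: Q = 1330 × 1.97 × (181 − 111) = 183410 kJ/h
Energy balance on cold side (adiabatic exchanger): Q = ṁ_c·Cp_c·(T_c,out − T_c,in)
ṁ_c = 183410 / [1.84 × (69.7 − 45.7)] = 4153.2 kg/h

ṁ_c = 4150 kg/h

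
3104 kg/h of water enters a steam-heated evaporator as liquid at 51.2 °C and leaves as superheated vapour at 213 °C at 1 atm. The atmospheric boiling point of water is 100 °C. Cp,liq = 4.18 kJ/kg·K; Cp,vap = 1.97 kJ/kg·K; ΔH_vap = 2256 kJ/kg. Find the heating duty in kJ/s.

Q = 2310 kJ/s

liquid 51.2→100 °C: 203.98 kJ/kg
vaporisation at 100 °C: 2256 kJ/kg
vapour 100→213 °C: 222.61 kJ/kg
Δh = 203.98 + 2256 + 222.61 = 2682.6 kJ/kg
Q = ṁ·Δh = 3104 kg/h × 2682.6 kJ/kg = 8.3268e+06 kJ/h
|Q| = 2313 kW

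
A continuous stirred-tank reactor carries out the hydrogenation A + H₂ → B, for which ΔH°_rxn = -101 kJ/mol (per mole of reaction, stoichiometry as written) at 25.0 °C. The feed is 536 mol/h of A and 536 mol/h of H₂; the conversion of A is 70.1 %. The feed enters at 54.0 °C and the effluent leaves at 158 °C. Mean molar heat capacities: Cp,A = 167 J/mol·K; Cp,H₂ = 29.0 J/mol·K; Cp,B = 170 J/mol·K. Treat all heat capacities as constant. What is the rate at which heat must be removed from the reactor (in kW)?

Extent of reaction ξ = 0.701 × 536 = 375.74 mol/h
Reaction term: ξ·ΔH°_rxn = 375.74 × -101 = -37949 kJ/h
Sensible, feed 54.0→25 °C: -3046.6 kJ/h
Outlet flows (mol/h): A 160.26, H₂ 160.26, B 375.74
Sensible, products 25→158 °C: 12673 kJ/h
Q = ΔH = -28323 kJ/h = -7.8674 kW
Heat removed = 7.8674 kW

Q_out = 7.87 kW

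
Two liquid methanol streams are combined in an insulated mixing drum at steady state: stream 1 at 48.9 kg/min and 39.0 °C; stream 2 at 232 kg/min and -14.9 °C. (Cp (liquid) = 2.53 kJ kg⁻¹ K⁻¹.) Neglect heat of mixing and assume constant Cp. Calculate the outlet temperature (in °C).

No heat crosses the boundary, so H_out = H_in.
Σ ṁᵢCp,ᵢTᵢ = 48.9×2.53×39.0 + 232×2.53×-14.9 = -3920.7
Σ ṁᵢCp,ᵢ = 48.9×2.53 + 232×2.53 = 710.68
T_out = -3920.7 / 710.68 = -5.5169 °C

T_out = -5.52 °C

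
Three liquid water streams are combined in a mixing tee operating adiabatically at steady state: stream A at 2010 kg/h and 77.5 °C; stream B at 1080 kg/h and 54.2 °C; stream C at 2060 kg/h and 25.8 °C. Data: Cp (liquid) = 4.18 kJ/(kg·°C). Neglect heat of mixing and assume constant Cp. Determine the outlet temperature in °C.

T_out = 51.9 °C

Adiabatic, steady state ⇒ Σ ṁᵢCp,ᵢ(T_out − Tᵢ) = 0
Σ ṁᵢCp,ᵢTᵢ = 2010×4.18×77.5 + 1080×4.18×54.2 + 2060×4.18×25.8 = 1.118e+06
Σ ṁᵢCp,ᵢ = 2010×4.18 + 1080×4.18 + 2060×4.18 = 21527
T_out = 1.118e+06 / 21527 = 51.934 °C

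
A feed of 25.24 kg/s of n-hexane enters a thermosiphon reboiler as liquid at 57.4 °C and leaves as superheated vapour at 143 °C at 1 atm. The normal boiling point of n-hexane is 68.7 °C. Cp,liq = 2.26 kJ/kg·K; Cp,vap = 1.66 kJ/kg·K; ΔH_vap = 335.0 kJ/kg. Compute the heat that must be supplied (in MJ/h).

liquid 57.4→68.7 °C: 25.538 kJ/kg
vaporisation at 68.7 °C: 335 kJ/kg
vapour 68.7→143 °C: 123.34 kJ/kg
Δh = 25.538 + 335 + 123.34 = 483.88 kJ/kg
Q = ṁ·Δh = 25.24 kg/s × 483.88 kJ/kg = 12213 kJ/s
|Q| = 12213 kW = 43967 MJ/h

Q = 44000 MJ/h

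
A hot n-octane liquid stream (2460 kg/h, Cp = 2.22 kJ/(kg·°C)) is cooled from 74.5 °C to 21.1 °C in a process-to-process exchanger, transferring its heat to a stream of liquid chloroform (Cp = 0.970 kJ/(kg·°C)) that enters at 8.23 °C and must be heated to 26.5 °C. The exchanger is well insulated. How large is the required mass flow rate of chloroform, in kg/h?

Heat released by hot stream: Q = 2460 × 2.22 × (74.5 − 21.1) = 291630 kJ/h
Energy balance on cold side (adiabatic exchanger): Q = ṁ_c·Cp_c·(T_c,out − T_c,in)
ṁ_c = 291630 / [0.970 × (26.5 − 8.23)] = 16456 kg/h

ṁ_c = 16500 kg/h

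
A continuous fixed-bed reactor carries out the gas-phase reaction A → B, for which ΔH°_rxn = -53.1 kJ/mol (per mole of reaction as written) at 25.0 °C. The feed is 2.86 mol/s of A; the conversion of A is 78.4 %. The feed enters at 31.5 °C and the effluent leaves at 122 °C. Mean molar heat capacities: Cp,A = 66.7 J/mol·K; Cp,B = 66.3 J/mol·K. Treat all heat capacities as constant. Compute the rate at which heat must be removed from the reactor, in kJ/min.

Extent of reaction ξ = 0.784 × 2.86 = 2.2422 mol/s
Reaction term: ξ·ΔH°_rxn = 2.2422 × -53.1 = -119.06 kJ/s
Sensible, feed 31.5→25 °C: -1.24 kJ/s
Outlet flows (mol/s): A 0.61776, B 2.2422
Sensible, products 25→122 °C: 18.417 kJ/s
Q = ΔH = -101.89 kJ/s = -101.89 kW
Heat removed = 6113.2 kJ/min

Q_out = 6110 kJ/min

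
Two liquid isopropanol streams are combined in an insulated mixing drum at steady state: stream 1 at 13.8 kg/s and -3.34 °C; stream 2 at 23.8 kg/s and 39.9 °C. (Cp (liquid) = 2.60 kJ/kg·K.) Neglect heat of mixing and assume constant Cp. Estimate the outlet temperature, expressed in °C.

Energy balance with Q = 0: Σ ṁᵢCp,ᵢ(T_out − Tᵢ) = 0
Σ ṁᵢCp,ᵢTᵢ = 13.8×2.60×-3.34 + 23.8×2.60×39.9 = 2349.2
Σ ṁᵢCp,ᵢ = 13.8×2.60 + 23.8×2.60 = 97.76
T_out = 2349.2 / 97.76 = 24.03 °C

T_out = 24.0 °C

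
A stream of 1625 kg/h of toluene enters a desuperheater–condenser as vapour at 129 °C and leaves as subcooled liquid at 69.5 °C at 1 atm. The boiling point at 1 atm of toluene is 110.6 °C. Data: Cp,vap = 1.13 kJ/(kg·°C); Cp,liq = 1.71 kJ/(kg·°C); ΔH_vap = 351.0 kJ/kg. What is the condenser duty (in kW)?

Q_c = 200 kW

vapour 129→110.6 °C: -20.792 kJ/kg
condensation at 110.6 °C: -351 kJ/kg
liquid 110.6→69.5 °C: -70.281 kJ/kg
Δh = -20.792 + -351 + -70.281 = -442.07 kJ/kg
Q = ṁ·Δh = 1625 kg/h × -442.07 kJ/kg = -718370 kJ/h
|Q| = 199.55 kW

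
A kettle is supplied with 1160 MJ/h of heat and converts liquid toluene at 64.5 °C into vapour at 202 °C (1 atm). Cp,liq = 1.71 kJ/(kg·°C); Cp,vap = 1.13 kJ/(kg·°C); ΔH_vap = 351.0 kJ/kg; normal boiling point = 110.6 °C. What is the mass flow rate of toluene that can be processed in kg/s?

ṁ = 0.604 kg/s

Δh = 1.71×(110.6−64.5) + 351.0 + 1.13×(202−110.6) = 533.11 kJ/kg
Q = 1160 MJ/h = 322.22 kJ/s = 322.22 kJ/s
ṁ = Q/Δh = 322.22 / 533.11 = 0.60442 kg/s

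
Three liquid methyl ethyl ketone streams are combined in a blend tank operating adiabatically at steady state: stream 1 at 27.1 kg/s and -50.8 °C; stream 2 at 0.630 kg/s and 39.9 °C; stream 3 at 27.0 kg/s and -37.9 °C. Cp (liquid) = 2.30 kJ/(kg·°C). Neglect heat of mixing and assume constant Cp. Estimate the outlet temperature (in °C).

T_out = -43.4 °C

No heat crosses the boundary, so H_out = H_in.
T_out = Σ ṁᵢCp,ᵢTᵢ / Σ ṁᵢCp,ᵢ
      = -5462.1 / 125.88 = -43.392 °C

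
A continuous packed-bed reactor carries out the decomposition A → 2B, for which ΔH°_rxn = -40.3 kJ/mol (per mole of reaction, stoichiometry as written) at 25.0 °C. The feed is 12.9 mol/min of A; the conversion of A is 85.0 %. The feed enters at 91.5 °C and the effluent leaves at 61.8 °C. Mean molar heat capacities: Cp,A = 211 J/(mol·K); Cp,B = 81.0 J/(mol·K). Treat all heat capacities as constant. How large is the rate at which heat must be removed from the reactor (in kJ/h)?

Q_out = 32600 kJ/h

Extent of reaction ξ = 0.850 × 12.9 = 10.965 mol/min
Reaction term: ξ·ΔH°_rxn = 10.965 × -40.3 = -441.89 kJ/min
Sensible, feed 91.5→25 °C: -181.01 kJ/min
Outlet flows (mol/min): A 1.935, B 21.93
Sensible, products 25→61.8 °C: 80.394 kJ/min
Q = ΔH = -542.5 kJ/min = -9.0417 kW
Heat removed = 32550 kJ/h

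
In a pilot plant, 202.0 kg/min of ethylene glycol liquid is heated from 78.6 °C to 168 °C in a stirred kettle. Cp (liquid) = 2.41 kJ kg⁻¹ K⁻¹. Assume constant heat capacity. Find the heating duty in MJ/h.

Q = ṁ·Cp·ΔT = 202.0 × 2.41 × (168 − 78.6) = 43522 kJ/min
Converting: 43522 / 60 s = 725.36 kW
Heating duty = 2611.3 MJ/h

Q = 2610 MJ/h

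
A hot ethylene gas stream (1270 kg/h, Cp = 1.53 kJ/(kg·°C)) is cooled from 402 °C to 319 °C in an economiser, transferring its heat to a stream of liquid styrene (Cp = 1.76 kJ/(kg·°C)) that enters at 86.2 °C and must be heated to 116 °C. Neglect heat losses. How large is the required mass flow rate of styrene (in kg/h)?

ṁ_c = 3070 kg/h

Heat released by hot stream: Q = 1270 × 1.53 × (402 − 319) = 161280 kJ/h
Energy balance on cold side (adiabatic exchanger): Q = ṁ_c·Cp_c·(T_c,out − T_c,in)
ṁ_c = 161280 / [1.76 × (116 − 86.2)] = 3075 kg/h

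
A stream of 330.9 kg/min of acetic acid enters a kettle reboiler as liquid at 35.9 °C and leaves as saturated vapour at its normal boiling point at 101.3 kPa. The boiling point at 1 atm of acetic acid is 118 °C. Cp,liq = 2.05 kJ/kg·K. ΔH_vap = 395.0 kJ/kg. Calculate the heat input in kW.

liquid 35.9→118 °C: 168.3 kJ/kg
vaporisation at 118 °C: 395 kJ/kg
Δh = 168.3 + 395 = 563.3 kJ/kg
Q = ṁ·Δh = 330.9 kg/min × 563.3 kJ/kg = 186400 kJ/min
|Q| = 3106.6 kW

Q = 3110 kW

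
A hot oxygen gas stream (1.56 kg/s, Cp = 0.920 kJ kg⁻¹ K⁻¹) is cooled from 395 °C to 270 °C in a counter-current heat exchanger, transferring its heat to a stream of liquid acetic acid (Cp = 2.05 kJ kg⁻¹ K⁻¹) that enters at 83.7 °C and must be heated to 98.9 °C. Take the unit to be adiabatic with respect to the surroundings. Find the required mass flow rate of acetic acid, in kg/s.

ṁ_c = 5.76 kg/s

Heat released by hot stream: Q = 1.56 × 0.920 × (395 − 270) = 179.4 kJ/s
Energy balance on cold side (adiabatic exchanger): Q = ṁ_c·Cp_c·(T_c,out − T_c,in)
ṁ_c = 179.4 / [2.05 × (98.9 − 83.7)] = 5.7574 kg/s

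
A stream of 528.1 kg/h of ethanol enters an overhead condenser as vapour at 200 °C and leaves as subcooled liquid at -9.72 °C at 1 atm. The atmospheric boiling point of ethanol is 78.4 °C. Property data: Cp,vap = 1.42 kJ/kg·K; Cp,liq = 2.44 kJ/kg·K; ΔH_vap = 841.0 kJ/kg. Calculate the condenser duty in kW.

vapour 200→78.4 °C: -172.67 kJ/kg
condensation at 78.4 °C: -841 kJ/kg
liquid 78.4→-9.72 °C: -215.01 kJ/kg
Δh = -172.67 + -841 + -215.01 = -1228.7 kJ/kg
Q = ṁ·Δh = 528.1 kg/h × -1228.7 kJ/kg = -648870 kJ/h
|Q| = 180.24 kW

Q_c = 180 kW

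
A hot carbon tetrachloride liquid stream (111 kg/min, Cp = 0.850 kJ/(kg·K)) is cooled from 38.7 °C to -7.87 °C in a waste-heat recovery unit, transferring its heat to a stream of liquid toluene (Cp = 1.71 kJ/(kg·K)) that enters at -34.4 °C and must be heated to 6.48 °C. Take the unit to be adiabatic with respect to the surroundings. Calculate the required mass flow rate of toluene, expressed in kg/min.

ṁ_c = 62.9 kg/min

Heat released by hot stream: Q = 111 × 0.850 × (38.7 − -7.87) = 4393.9 kJ/min
Energy balance on cold side (adiabatic exchanger): Q = ṁ_c·Cp_c·(T_c,out − T_c,in)
ṁ_c = 4393.9 / [1.71 × (6.48 − -34.4)] = 62.855 kg/min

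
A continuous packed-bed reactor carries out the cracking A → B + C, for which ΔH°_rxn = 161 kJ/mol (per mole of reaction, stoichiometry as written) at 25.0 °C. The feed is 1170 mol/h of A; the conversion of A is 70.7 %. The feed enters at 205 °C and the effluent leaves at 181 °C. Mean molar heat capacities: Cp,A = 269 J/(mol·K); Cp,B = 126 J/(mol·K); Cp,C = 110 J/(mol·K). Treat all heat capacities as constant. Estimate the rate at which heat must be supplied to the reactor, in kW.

Q_in = 33.7 kW

Extent of reaction ξ = 0.707 × 1170 = 827.19 mol/h
Reaction term: ξ·ΔH°_rxn = 827.19 × 161 = 133180 kJ/h
Sensible, feed 205→25 °C: -56651 kJ/h
Outlet flows (mol/h): A 342.81, B 827.19, C 827.19
Sensible, products 25→181 °C: 44840 kJ/h
Q = ΔH = 121370 kJ/h = 33.713 kW
Heat supplied = 33.713 kW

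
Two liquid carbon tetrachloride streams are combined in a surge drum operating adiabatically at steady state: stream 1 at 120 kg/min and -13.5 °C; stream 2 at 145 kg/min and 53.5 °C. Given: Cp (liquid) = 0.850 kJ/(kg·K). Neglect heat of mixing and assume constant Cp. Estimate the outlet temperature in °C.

Adiabatic, steady state ⇒ Σ ṁᵢCp,ᵢ(T_out − Tᵢ) = 0
Σ ṁᵢCp,ᵢTᵢ = 120×0.850×-13.5 + 145×0.850×53.5 = 5216.9
Σ ṁᵢCp,ᵢ = 120×0.850 + 145×0.850 = 225.25
T_out = 5216.9 / 225.25 = 23.16 °C

T_out = 23.2 °C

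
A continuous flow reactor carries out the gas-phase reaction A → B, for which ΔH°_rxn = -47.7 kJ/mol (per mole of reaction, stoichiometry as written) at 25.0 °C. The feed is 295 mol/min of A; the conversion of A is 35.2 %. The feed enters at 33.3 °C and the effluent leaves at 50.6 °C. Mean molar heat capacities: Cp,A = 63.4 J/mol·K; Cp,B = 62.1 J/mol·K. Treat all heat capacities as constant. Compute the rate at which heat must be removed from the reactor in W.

Q_out = 77200 W

Extent of reaction ξ = 0.352 × 295 = 103.84 mol/min
Reaction term: ξ·ΔH°_rxn = 103.84 × -47.7 = -4953.2 kJ/min
Sensible, feed 33.3→25 °C: -155.23 kJ/min
Outlet flows (mol/min): A 191.16, B 103.84
Sensible, products 25→50.6 °C: 475.34 kJ/min
Q = ΔH = -4633.1 kJ/min = -77.218 kW
Heat removed = 77218 W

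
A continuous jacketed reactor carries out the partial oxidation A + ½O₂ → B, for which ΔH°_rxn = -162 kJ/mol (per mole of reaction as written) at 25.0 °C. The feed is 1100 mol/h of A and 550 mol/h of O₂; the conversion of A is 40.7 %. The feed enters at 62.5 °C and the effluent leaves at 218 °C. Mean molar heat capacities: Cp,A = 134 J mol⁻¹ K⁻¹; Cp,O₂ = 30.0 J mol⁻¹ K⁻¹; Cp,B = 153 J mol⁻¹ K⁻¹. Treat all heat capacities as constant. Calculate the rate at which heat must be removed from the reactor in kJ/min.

Extent of reaction ξ = 0.407 × 1100 = 447.7 mol/h
Reaction term: ξ·ΔH°_rxn = 447.7 × -162 = -72527 kJ/h
Sensible, feed 62.5→25 °C: -6146.2 kJ/h
Outlet flows (mol/h): A 652.3, O₂ 326.15, B 447.7
Sensible, products 25→218 °C: 31978 kJ/h
Q = ΔH = -46695 kJ/h = -12.971 kW
Heat removed = 778.26 kJ/min

Q_out = 778 kJ/min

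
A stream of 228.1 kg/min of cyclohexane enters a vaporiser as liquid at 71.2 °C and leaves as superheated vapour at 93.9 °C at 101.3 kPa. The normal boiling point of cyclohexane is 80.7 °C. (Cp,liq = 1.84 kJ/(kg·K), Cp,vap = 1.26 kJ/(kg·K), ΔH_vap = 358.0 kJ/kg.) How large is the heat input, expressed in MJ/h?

liquid 71.2→80.7 °C: 17.48 kJ/kg
vaporisation at 80.7 °C: 358 kJ/kg
vapour 80.7→93.9 °C: 16.632 kJ/kg
Δh = 17.48 + 358 + 16.632 = 392.11 kJ/kg
Q = ṁ·Δh = 228.1 kg/min × 392.11 kJ/kg = 89441 kJ/min
|Q| = 1490.7 kW = 5366.4 MJ/h

Q = 5370 MJ/h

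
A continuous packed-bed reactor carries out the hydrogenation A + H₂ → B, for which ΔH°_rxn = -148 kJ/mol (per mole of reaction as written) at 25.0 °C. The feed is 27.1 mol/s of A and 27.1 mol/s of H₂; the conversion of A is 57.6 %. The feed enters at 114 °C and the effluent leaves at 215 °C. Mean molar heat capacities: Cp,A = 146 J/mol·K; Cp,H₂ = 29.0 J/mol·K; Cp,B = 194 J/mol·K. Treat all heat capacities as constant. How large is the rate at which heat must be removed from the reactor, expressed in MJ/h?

Q_out = 6390 MJ/h

Extent of reaction ξ = 0.576 × 27.1 = 15.61 mol/s
Reaction term: ξ·ΔH°_rxn = 15.61 × -148 = -2310.2 kJ/s
Sensible, feed 114→25 °C: -422.08 kJ/s
Outlet flows (mol/s): A 11.49, H₂ 11.49, B 15.61
Sensible, products 25→215 °C: 957.43 kJ/s
Q = ΔH = -1774.9 kJ/s = -1774.9 kW
Heat removed = 6389.6 MJ/h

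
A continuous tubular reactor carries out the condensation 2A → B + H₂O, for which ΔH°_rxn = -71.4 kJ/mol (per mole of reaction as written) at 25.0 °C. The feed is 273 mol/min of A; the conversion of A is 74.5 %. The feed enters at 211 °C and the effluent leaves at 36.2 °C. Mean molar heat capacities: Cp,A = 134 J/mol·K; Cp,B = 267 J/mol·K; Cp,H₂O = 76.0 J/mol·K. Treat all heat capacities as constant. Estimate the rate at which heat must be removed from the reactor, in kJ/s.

Q_out = 226 kJ/s

Extent of reaction ξ = 0.745 × 273 / 2 = 101.69 mol/min
Reaction term: ξ·ΔH°_rxn = 101.69 × -71.4 = -7260.8 kJ/min
Sensible, feed 211→25 °C: -6804.3 kJ/min
Outlet flows (mol/min): A 69.615, B 101.69, H₂O 101.69
Sensible, products 25→36.2 °C: 495.14 kJ/min
Q = ΔH = -13570 kJ/min = -226.17 kW
Heat removed = 226.17 kJ/s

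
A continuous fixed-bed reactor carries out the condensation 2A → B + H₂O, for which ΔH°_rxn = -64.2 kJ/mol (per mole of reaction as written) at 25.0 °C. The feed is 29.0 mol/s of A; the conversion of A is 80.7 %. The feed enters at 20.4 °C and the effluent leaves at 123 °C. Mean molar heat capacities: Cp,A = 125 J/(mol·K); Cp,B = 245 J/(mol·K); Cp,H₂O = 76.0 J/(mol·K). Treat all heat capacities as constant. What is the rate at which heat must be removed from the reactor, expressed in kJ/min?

Q_out = 17900 kJ/min

Extent of reaction ξ = 0.807 × 29.0 / 2 = 11.702 mol/s
Reaction term: ξ·ΔH°_rxn = 11.702 × -64.2 = -751.24 kJ/s
Sensible, feed 20.4→25 °C: 16.675 kJ/s
Outlet flows (mol/s): A 5.597, B 11.702, H₂O 11.702
Sensible, products 25→123 °C: 436.67 kJ/s
Q = ΔH = -297.89 kJ/s = -297.89 kW
Heat removed = 17874 kJ/min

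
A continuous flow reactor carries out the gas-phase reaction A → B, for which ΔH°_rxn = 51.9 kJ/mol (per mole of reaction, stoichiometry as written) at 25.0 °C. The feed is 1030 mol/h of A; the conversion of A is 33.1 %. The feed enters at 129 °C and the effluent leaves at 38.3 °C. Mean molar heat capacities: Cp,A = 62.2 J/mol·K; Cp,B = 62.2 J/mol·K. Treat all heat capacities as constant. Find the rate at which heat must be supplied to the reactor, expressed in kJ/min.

Q_in = 198 kJ/min

Extent of reaction ξ = 0.331 × 1030 = 340.93 mol/h
Reaction term: ξ·ΔH°_rxn = 340.93 × 51.9 = 17694 kJ/h
Sensible, feed 129→25 °C: -6662.9 kJ/h
Outlet flows (mol/h): A 689.07, B 340.93
Sensible, products 25→38.3 °C: 852.08 kJ/h
Q = ΔH = 11883 kJ/h = 3.301 kW
Heat supplied = 198.06 kJ/min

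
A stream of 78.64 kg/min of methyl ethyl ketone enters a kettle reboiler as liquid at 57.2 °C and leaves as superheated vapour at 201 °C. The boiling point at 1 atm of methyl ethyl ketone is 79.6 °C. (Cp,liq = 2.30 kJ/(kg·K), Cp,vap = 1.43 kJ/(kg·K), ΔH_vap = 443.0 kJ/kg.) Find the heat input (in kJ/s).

Q = 876 kJ/s

liquid 57.2→79.6 °C: 51.52 kJ/kg
vaporisation at 79.6 °C: 443 kJ/kg
vapour 79.6→201 °C: 173.6 kJ/kg
Δh = 51.52 + 443 + 173.6 = 668.12 kJ/kg
Q = ṁ·Δh = 78.64 kg/min × 668.12 kJ/kg = 52541 kJ/min
|Q| = 875.69 kW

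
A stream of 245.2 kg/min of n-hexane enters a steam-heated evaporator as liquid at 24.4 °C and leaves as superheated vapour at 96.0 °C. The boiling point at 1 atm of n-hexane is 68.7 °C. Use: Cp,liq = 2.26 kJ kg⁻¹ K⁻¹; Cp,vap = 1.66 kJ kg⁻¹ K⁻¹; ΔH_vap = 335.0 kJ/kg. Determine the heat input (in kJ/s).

Q = 1960 kJ/s

liquid 24.4→68.7 °C: 100.12 kJ/kg
vaporisation at 68.7 °C: 335 kJ/kg
vapour 68.7→96.0 °C: 45.318 kJ/kg
Δh = 100.12 + 335 + 45.318 = 480.44 kJ/kg
Q = ṁ·Δh = 245.2 kg/min × 480.44 kJ/kg = 117800 kJ/min
|Q| = 1963.4 kW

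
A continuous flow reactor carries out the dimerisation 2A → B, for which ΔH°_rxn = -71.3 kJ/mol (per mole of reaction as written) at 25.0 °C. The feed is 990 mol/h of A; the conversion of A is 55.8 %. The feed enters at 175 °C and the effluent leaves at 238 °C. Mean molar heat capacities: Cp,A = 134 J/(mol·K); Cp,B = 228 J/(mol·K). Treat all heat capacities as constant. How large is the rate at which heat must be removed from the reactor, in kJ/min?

Q_out = 228 kJ/min

Extent of reaction ξ = 0.558 × 990 / 2 = 276.21 mol/h
Reaction term: ξ·ΔH°_rxn = 276.21 × -71.3 = -19694 kJ/h
Sensible, feed 175→25 °C: -19899 kJ/h
Outlet flows (mol/h): A 437.58, B 276.21
Sensible, products 25→238 °C: 25903 kJ/h
Q = ΔH = -13690 kJ/h = -3.8026 kW
Heat removed = 228.16 kJ/min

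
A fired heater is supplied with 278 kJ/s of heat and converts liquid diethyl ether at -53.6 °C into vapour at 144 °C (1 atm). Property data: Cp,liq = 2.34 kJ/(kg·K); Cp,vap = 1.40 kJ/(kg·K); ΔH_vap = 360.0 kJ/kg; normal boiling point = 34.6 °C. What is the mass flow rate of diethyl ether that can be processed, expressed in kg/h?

ṁ = 1390 kg/h

Δh = 2.34×(34.6−-53.6) + 360.0 + 1.40×(144−34.6) = 719.55 kJ/kg
Q = 278 kJ/s = 278 kJ/s = 1.0008e+06 kJ/h
ṁ = Q/Δh = 1.0008e+06 / 719.55 = 1390.9 kg/h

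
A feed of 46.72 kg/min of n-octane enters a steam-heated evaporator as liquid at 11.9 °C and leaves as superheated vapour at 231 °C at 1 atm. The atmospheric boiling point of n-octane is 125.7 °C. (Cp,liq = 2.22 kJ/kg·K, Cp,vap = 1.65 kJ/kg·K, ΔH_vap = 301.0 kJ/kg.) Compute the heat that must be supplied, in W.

Q = 566000 W

liquid 11.9→125.7 °C: 252.64 kJ/kg
vaporisation at 125.7 °C: 301 kJ/kg
vapour 125.7→231 °C: 173.74 kJ/kg
Δh = 252.64 + 301 + 173.74 = 727.38 kJ/kg
Q = ṁ·Δh = 46.72 kg/min × 727.38 kJ/kg = 33983 kJ/min
|Q| = 566.39 kW = 566390 W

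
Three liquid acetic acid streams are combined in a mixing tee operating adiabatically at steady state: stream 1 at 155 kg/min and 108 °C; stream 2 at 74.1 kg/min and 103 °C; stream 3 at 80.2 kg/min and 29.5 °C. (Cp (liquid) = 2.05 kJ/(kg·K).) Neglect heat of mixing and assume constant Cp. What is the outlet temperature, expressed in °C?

T_out = 86.4 °C

Energy balance with Q = 0: Σ ṁᵢCp,ᵢ(T_out − Tᵢ) = 0
Σ ṁᵢCp,ᵢTᵢ = 155×2.05×108 + 74.1×2.05×103 + 80.2×2.05×29.5 = 54813
Σ ṁᵢCp,ᵢ = 155×2.05 + 74.1×2.05 + 80.2×2.05 = 634.06
T_out = 54813 / 634.06 = 86.447 °C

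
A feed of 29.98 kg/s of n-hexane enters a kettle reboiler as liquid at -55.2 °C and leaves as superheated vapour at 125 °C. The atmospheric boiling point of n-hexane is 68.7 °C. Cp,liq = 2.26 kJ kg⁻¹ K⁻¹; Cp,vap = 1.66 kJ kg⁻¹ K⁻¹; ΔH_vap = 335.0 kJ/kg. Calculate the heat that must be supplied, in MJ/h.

Q = 76500 MJ/h

liquid -55.2→68.7 °C: 280.01 kJ/kg
vaporisation at 68.7 °C: 335 kJ/kg
vapour 68.7→125 °C: 93.458 kJ/kg
Δh = 280.01 + 335 + 93.458 = 708.47 kJ/kg
Q = ṁ·Δh = 29.98 kg/s × 708.47 kJ/kg = 21240 kJ/s
|Q| = 21240 kW = 76464 MJ/h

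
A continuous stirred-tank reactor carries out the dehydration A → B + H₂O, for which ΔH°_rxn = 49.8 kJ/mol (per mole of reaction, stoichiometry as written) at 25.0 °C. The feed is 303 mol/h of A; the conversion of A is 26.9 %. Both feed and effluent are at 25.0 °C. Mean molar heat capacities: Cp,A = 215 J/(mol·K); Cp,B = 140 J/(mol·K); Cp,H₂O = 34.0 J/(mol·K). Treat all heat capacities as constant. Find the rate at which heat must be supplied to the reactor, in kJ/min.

Extent of reaction ξ = 0.269 × 303 = 81.507 mol/h
Reaction term: ξ·ΔH°_rxn = 81.507 × 49.8 = 4059 kJ/h
Q = ΔH = 4059 kJ/h = 1.1275 kW
Heat supplied = 67.651 kJ/min

Q_in = 67.7 kJ/min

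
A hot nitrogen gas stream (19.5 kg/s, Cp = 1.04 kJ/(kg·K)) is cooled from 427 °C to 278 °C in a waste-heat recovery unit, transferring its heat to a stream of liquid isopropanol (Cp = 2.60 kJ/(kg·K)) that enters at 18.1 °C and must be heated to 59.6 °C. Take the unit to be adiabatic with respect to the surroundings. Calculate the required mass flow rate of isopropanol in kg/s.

Heat released by hot stream: Q = 19.5 × 1.04 × (427 − 278) = 3021.7 kJ/s
Energy balance on cold side (adiabatic exchanger): Q = ṁ_c·Cp_c·(T_c,out − T_c,in)
ṁ_c = 3021.7 / [2.60 × (59.6 − 18.1)] = 28.005 kg/s

ṁ_c = 28.0 kg/s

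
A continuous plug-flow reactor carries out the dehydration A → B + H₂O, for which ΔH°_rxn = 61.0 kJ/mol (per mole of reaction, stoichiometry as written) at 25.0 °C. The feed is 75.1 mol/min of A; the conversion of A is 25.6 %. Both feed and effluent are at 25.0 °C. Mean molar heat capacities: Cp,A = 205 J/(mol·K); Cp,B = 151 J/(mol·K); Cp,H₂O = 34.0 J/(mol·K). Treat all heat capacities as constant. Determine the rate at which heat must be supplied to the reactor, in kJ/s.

Q_in = 19.5 kJ/s

Extent of reaction ξ = 0.256 × 75.1 = 19.226 mol/min
Reaction term: ξ·ΔH°_rxn = 19.226 × 61.0 = 1172.8 kJ/min
Q = ΔH = 1172.8 kJ/min = 19.546 kW
Heat supplied = 19.546 kJ/s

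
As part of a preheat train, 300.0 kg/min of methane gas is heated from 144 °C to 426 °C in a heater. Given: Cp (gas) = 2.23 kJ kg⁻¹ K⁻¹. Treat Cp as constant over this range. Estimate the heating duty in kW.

Q = 3140 kW

Q = ṁ·Cp·ΔT = 300.0 × 2.23 × (426 − 144) = 188660 kJ/min
Converting: 188660 / 60 s = 3144.3 kW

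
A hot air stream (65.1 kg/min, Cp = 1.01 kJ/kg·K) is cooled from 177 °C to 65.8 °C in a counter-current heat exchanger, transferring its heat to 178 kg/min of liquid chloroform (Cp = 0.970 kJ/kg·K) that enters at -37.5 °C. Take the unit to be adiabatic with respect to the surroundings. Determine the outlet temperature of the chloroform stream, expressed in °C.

Heat released by hot stream: Q = 65.1 × 1.01 × (177 − 65.8) = 7311.5 kJ/min
Energy balance on cold side (adiabatic exchanger): Q = ṁ_c·Cp_c·(T_c,out − T_c,in)
T_c,out = -37.5 + 7311.5/(178 × 0.970) = 4.8463 °C

T_c,out = 4.85 °C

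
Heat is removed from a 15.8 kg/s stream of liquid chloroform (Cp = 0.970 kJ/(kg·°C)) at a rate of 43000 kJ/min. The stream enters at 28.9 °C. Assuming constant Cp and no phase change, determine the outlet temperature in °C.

Q = 43000 kJ/min = 716.67 kJ/s
ΔT = Q/(ṁ·Cp) = 716.67/(15.8×0.970) = 46.761 K
T_out = 28.9 − 46.761 = -17.861 °C

T_out = -17.9 °C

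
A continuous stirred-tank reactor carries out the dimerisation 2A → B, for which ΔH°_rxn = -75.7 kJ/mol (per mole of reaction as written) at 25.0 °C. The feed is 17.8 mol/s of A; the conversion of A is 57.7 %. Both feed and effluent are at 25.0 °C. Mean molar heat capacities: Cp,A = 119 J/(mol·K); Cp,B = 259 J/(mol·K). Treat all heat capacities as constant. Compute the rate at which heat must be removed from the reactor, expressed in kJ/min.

Extent of reaction ξ = 0.577 × 17.8 / 2 = 5.1353 mol/s
Reaction term: ξ·ΔH°_rxn = 5.1353 × -75.7 = -388.74 kJ/s
Q = ΔH = -388.74 kJ/s = -388.74 kW
Heat removed = 23325 kJ/min

Q_out = 23300 kJ/min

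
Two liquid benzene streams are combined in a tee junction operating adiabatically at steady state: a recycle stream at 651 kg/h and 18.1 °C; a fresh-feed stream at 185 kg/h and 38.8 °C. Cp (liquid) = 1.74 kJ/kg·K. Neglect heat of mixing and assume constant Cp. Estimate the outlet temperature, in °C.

T_out = 22.7 °C

No heat crosses the boundary, so H_out = H_in.
T_out = Σ ṁᵢCp,ᵢTᵢ / Σ ṁᵢCp,ᵢ
      = 32992 / 1454.6 = 22.681 °C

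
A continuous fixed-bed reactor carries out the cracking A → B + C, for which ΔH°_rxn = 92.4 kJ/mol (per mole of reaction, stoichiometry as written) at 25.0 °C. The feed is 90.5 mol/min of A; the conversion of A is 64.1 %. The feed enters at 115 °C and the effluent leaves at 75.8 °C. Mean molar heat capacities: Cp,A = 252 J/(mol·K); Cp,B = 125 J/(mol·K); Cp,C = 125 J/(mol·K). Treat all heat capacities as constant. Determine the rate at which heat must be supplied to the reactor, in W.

Q_in = 74300 W

Extent of reaction ξ = 0.641 × 90.5 = 58.011 mol/min
Reaction term: ξ·ΔH°_rxn = 58.011 × 92.4 = 5360.2 kJ/min
Sensible, feed 115→25 °C: -2052.5 kJ/min
Outlet flows (mol/min): A 32.489, B 58.011, C 58.011
Sensible, products 25→75.8 °C: 1152.7 kJ/min
Q = ΔH = 4460.3 kJ/min = 74.338 kW
Heat supplied = 74338 W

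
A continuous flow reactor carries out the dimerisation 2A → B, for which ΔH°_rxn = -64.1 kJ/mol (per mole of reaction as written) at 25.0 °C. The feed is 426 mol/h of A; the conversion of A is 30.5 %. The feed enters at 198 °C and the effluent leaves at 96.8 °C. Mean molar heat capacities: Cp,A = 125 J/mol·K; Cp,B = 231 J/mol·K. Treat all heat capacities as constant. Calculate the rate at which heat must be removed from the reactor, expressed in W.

Extent of reaction ξ = 0.305 × 426 / 2 = 64.965 mol/h
Reaction term: ξ·ΔH°_rxn = 64.965 × -64.1 = -4164.3 kJ/h
Sensible, feed 198→25 °C: -9212.2 kJ/h
Outlet flows (mol/h): A 296.07, B 64.965
Sensible, products 25→96.8 °C: 3734.7 kJ/h
Q = ΔH = -9641.8 kJ/h = -2.6783 kW
Heat removed = 2678.3 W

Q_out = 2680 W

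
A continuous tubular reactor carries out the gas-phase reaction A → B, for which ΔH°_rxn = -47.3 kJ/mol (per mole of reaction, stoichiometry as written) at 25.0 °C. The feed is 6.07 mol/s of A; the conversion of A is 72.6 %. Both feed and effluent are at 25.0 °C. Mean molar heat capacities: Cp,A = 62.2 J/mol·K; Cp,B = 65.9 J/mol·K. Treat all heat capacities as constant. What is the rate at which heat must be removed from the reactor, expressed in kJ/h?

Extent of reaction ξ = 0.726 × 6.07 = 4.4068 mol/s
Reaction term: ξ·ΔH°_rxn = 4.4068 × -47.3 = -208.44 kJ/s
Q = ΔH = -208.44 kJ/s = -208.44 kW
Heat removed = 750390 kJ/h

Q_out = 750000 kJ/h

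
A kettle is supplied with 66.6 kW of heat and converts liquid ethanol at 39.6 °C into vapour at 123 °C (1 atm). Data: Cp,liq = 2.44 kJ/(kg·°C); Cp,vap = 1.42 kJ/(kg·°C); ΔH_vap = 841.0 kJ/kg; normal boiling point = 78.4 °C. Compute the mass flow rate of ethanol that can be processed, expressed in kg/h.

Δh = 2.44×(78.4−39.6) + 841.0 + 1.42×(123−78.4) = 999 kJ/kg
Q = 66.6 kW = 66.6 kJ/s = 239760 kJ/h
ṁ = Q/Δh = 239760 / 999 = 240 kg/h

ṁ = 240 kg/h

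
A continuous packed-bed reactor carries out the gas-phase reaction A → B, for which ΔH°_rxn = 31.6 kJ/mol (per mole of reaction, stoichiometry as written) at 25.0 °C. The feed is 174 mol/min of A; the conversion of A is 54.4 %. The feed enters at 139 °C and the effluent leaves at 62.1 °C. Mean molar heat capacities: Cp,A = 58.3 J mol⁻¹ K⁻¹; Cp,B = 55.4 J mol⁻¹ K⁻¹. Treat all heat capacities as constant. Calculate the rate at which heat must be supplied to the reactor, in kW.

Q_in = 36.7 kW

Extent of reaction ξ = 0.544 × 174 = 94.656 mol/min
Reaction term: ξ·ΔH°_rxn = 94.656 × 31.6 = 2991.1 kJ/min
Sensible, feed 139→25 °C: -1156.4 kJ/min
Outlet flows (mol/min): A 79.344, B 94.656
Sensible, products 25→62.1 °C: 366.17 kJ/min
Q = ΔH = 2200.9 kJ/min = 36.681 kW
Heat supplied = 36.681 kW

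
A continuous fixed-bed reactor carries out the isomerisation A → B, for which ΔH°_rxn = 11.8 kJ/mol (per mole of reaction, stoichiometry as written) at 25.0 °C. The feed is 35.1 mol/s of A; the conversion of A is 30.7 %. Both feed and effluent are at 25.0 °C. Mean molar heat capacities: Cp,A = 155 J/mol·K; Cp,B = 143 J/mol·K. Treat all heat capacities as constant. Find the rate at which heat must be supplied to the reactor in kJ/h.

Q_in = 458000 kJ/h

Extent of reaction ξ = 0.307 × 35.1 = 10.776 mol/s
Reaction term: ξ·ΔH°_rxn = 10.776 × 11.8 = 127.15 kJ/s
Q = ΔH = 127.15 kJ/s = 127.15 kW
Heat supplied = 457750 kJ/h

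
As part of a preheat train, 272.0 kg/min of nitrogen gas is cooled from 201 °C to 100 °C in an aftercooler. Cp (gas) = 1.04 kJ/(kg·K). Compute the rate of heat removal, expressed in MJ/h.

Q = ṁ·Cp·ΔT = 272.0 × 1.04 × (100 − 201) = -28571 kJ/min
Converting: 28571 / 60 s = 476.18 kW
Cooling duty = 1714.3 MJ/h

Q_c = 1710 MJ/h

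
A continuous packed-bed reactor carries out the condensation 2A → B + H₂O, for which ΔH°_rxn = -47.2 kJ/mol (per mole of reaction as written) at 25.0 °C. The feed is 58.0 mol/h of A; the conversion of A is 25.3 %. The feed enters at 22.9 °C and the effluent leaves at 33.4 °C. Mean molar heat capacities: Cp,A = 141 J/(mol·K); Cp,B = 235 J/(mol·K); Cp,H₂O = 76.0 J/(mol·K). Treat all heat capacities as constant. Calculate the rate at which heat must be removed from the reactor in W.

Q_out = 71.8 W

Extent of reaction ξ = 0.253 × 58.0 / 2 = 7.337 mol/h
Reaction term: ξ·ΔH°_rxn = 7.337 × -47.2 = -346.31 kJ/h
Sensible, feed 22.9→25 °C: 17.174 kJ/h
Outlet flows (mol/h): A 43.326, B 7.337, H₂O 7.337
Sensible, products 25→33.4 °C: 70.482 kJ/h
Q = ΔH = -258.65 kJ/h = -0.071847 kW
Heat removed = 71.847 W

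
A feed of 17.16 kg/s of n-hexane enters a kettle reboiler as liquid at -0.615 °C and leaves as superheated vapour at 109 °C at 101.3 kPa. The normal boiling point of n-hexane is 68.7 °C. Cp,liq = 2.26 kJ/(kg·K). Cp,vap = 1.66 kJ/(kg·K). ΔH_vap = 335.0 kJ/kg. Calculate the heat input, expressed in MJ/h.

liquid -0.615→68.7 °C: 156.65 kJ/kg
vaporisation at 68.7 °C: 335 kJ/kg
vapour 68.7→109 °C: 66.898 kJ/kg
Δh = 156.65 + 335 + 66.898 = 558.55 kJ/kg
Q = ṁ·Δh = 17.16 kg/s × 558.55 kJ/kg = 9584.7 kJ/s
|Q| = 9584.7 kW = 34505 MJ/h

Q = 34500 MJ/h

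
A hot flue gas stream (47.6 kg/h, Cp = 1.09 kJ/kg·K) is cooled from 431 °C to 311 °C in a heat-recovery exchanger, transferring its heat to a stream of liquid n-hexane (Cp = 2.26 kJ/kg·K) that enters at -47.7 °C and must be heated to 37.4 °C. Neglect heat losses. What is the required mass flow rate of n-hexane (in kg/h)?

Heat released by hot stream: Q = 47.6 × 1.09 × (431 − 311) = 6226.1 kJ/h
Energy balance on cold side (adiabatic exchanger): Q = ṁ_c·Cp_c·(T_c,out − T_c,in)
ṁ_c = 6226.1 / [2.26 × (37.4 − -47.7)] = 32.373 kg/h

ṁ_c = 32.4 kg/h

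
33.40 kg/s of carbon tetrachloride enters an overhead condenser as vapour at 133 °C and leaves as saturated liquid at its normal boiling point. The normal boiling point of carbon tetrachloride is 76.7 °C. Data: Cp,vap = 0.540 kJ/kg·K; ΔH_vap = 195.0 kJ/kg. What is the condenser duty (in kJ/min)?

Q_c = 452000 kJ/min

vapour 133→76.7 °C: -30.402 kJ/kg
condensation at 76.7 °C: -195 kJ/kg
Δh = -30.402 + -195 = -225.4 kJ/kg
Q = ṁ·Δh = 33.40 kg/s × -225.4 kJ/kg = -7528.4 kJ/s
|Q| = 7528.4 kW = 451710 kJ/min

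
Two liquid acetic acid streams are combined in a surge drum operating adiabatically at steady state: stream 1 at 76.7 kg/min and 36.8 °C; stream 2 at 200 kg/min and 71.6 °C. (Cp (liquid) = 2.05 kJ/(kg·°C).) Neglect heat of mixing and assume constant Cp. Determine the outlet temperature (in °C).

No heat crosses the boundary, so H_out = H_in.
T_out = Σ ṁᵢCp,ᵢTᵢ / Σ ṁᵢCp,ᵢ
      = 35142 / 567.23 = 61.954 °C

T_out = 62.0 °C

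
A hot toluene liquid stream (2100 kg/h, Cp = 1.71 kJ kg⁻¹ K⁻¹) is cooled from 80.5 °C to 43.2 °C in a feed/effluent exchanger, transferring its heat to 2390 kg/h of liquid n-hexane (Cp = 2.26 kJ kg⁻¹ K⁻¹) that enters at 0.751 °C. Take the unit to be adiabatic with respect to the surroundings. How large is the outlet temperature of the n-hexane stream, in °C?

T_c,out = 25.5 °C

Heat released by hot stream: Q = 2100 × 1.71 × (80.5 − 43.2) = 133940 kJ/h
Energy balance on cold side (adiabatic exchanger): Q = ṁ_c·Cp_c·(T_c,out − T_c,in)
T_c,out = 0.751 + 133940/(2390 × 2.26) = 25.549 °C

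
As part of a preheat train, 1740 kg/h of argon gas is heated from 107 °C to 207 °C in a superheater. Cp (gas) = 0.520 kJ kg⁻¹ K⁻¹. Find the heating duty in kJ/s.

Q = 25.1 kJ/s

Q = ṁ·Cp·ΔT = 1740 × 0.520 × (207 − 107) = 90480 kJ/h
Converting: 90480 / 3600 s = 25.133 kW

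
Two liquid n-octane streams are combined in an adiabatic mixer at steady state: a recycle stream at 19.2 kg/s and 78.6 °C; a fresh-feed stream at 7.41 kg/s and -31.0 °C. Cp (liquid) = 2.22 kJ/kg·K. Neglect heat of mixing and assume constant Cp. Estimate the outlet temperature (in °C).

Energy balance with Q = 0: Σ ṁᵢCp,ᵢ(T_out − Tᵢ) = 0
T_out = Σ ṁᵢCp,ᵢTᵢ / Σ ṁᵢCp,ᵢ
      = 2840.3 / 59.074 = 48.08 °C

T_out = 48.1 °C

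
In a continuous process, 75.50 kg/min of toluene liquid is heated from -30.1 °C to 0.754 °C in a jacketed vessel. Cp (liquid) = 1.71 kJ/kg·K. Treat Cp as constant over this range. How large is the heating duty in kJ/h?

Q = ṁ·Cp·ΔT = 75.50 × 1.71 × (0.754 − -30.1) = 3983.4 kJ/min
Converting: 3983.4 / 60 s = 66.39 kW
Heating duty = 239000 kJ/h

Q = 239000 kJ/h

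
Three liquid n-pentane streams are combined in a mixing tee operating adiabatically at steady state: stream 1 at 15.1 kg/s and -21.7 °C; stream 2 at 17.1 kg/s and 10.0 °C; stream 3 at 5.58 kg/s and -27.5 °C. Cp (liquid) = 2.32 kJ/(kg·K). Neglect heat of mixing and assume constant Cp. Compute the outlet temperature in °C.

T_out = -8.21 °C

Adiabatic, steady state ⇒ Σ ṁᵢCp,ᵢ(T_out − Tᵢ) = 0
T_out = Σ ṁᵢCp,ᵢTᵢ / Σ ṁᵢCp,ᵢ
      = -719.48 / 87.65 = -8.2086 °C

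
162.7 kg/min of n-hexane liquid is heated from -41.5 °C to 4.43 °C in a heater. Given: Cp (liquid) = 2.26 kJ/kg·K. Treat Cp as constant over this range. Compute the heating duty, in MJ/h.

Q = 1010 MJ/h

Q = ṁ·Cp·ΔT = 162.7 × 2.26 × (4.43 − -41.5) = 16889 kJ/min
Converting: 16889 / 60 s = 281.48 kW
Heating duty = 1013.3 MJ/h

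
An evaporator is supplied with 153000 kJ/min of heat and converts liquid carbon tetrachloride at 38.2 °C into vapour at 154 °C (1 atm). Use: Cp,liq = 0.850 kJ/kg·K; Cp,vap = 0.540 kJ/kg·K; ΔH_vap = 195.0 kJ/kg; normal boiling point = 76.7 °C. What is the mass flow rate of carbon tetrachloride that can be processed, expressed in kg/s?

ṁ = 9.46 kg/s

Δh = 0.850×(76.7−38.2) + 195.0 + 0.540×(154−76.7) = 269.47 kJ/kg
Q = 153000 kJ/min = 2550 kJ/s = 2550 kJ/s
ṁ = Q/Δh = 2550 / 269.47 = 9.4631 kg/s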